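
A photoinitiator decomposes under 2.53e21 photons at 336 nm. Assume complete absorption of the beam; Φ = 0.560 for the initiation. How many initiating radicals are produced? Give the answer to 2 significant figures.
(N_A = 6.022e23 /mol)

1.4e21 initiating radicals

Moles of photons: 2.53e21 / 6.022e23 = 0.004201 mol.
Product: Φ × n_abs = 0.560 × 0.004201 = 0.002353 mol.
As a count: 0.002353 × 6.022e23 = 1.4e21.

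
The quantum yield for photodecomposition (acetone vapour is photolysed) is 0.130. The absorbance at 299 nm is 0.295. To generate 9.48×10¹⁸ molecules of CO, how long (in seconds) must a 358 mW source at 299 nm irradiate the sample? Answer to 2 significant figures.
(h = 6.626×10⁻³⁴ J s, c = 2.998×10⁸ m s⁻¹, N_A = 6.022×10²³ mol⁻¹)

Product: 9.48×10¹⁸ / 6.022×10²³ = 1.574×10⁻⁵ mol.
Photons that must be absorbed: 1.574×10⁻⁵ / 0.130 = 1.211×10⁻⁴ mol.
Fraction absorbed: 1 − 10^(−0.295) = 0.4930.
Incident photons needed: 1.211×10⁻⁴ / 0.4930 = 2.456×10⁻⁴ mol.
Photon energy: hc/λ = 6.644×10⁻¹⁹ J; per mole, 4.001×10⁵ J mol⁻¹.
Energy required: 2.456×10⁻⁴ × 4.001×10⁵ = 98.26 J.
Time: 98.26 J / 0.358 W = 270 s.

t ≈ 270 s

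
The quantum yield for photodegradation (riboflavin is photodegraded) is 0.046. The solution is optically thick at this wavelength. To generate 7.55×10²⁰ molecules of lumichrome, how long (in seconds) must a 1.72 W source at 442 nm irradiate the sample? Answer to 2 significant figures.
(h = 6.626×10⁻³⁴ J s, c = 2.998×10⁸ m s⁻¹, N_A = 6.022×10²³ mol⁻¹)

Product: 7.55×10²⁰ / 6.022×10²³ = 0.001254 mol.
Photons that must be absorbed: 0.001254 / 0.046 = 0.02726 mol.
Photon energy: hc/λ = 4.494×10⁻¹⁹ J; per mole, 2.706×10⁵ J mol⁻¹.
Energy required: 0.02726 × 2.706×10⁵ = 7377 J.
Time: 7377 J / 1.72 W = 4300 s.

t ≈ 4300 s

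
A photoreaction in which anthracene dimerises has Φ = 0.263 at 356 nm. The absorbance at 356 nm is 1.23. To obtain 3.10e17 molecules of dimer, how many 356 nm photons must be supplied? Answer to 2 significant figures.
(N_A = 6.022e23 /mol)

Product: 3.10e17 / 6.022e23 = 5.148e-7 mol.
Photons that must be absorbed: 5.148e-7 / 0.263 = 1.957e-6 mol.
Fraction absorbed: 1 − 10^(−1.23) = 0.9411.
Incident photons needed: 1.957e-6 / 0.9411 = 2.079e-6 mol.
Photon count: 2.079e-6 × 6.022e23 = 1.3e18.

1.3e18 photons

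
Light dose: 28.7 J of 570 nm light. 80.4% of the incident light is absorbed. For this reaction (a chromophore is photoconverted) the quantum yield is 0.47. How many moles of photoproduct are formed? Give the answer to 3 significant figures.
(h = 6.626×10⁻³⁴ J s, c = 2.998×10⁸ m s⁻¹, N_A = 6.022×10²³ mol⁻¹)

Photon energy at 570 nm: hc/λ = (6.626×10⁻³⁴)(2.998×10⁸)/(570×10⁻⁹) = 3.485×10⁻¹⁹ J.
Photons incident: 28.7 / 3.485×10⁻¹⁹ = 8.235×10¹⁹, i.e. 8.235×10¹⁹/6.022×10²³ = 1.367×10⁻⁴ mol.
Photons absorbed: 0.804 × 1.367×10⁻⁴ = 1.099×10⁻⁴ mol.
Product: Φ × n_abs = 0.47 × 1.099×10⁻⁴ = 5.165×10⁻⁵ mol.

5.17×10⁻⁵ mol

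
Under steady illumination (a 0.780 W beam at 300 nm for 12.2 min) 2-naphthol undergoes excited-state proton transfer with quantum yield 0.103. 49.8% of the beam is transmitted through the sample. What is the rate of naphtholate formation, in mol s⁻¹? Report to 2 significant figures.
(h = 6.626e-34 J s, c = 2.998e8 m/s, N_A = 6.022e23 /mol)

1.0e-7 mol s⁻¹

Photon energy at 300 nm: hc/λ = (6.626e-34)(2.998e8)/(300e-9) = 6.622e-19 J.
Energy delivered: (0.780 W)(732 s) = 571.0 J.
Photons incident: 571.0 / 6.622e-19 = 8.623e20, i.e. 8.623e20/6.022e23 = 0.001432 mol.
Fraction absorbed: 1 − 49.8/100 = 0.5020.
Photons absorbed: 0.5020 × 0.001432 = 7.189e-4 mol.
Product formed: 0.103 × 7.189e-4 = 7.405e-5 mol.
Rate: 7.405e-5 / 732 s = 1.0e-7 mol s⁻¹.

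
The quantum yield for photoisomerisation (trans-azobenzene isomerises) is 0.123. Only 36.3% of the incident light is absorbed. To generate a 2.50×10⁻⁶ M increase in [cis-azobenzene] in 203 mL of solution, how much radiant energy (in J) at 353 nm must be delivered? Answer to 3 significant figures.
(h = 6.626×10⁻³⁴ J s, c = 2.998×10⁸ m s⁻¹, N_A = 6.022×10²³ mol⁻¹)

Product: (2.50×10⁻⁶ M)(0.203 L) = 5.075×10⁻⁷ mol.
Photons that must be absorbed: 5.075×10⁻⁷ / 0.123 = 4.126×10⁻⁶ mol.
Incident photons needed: 4.126×10⁻⁶ / 0.363 = 1.137×10⁻⁵ mol.
Photon energy: hc/λ = 5.627×10⁻¹⁹ J; per mole, 3.389×10⁵ J mol⁻¹.
Energy required: 1.137×10⁻⁵ × 3.389×10⁵ = 3.85 J.

3.85 J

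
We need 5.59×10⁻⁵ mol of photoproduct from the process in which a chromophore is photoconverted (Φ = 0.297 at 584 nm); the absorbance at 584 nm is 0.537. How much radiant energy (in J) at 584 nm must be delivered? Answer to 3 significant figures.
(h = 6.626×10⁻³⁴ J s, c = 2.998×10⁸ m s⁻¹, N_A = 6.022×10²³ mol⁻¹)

54.3 J

Photons that must be absorbed: 5.59×10⁻⁵ / 0.297 = 1.882×10⁻⁴ mol.
Fraction absorbed: 1 − 10^(−0.537) = 0.7096.
Incident photons needed: 1.882×10⁻⁴ / 0.7096 = 2.652×10⁻⁴ mol.
Photon energy: hc/λ = 3.401×10⁻¹⁹ J; per mole, 2.048×10⁵ J mol⁻¹.
Energy required: 2.652×10⁻⁴ × 2.048×10⁵ = 54.3 J.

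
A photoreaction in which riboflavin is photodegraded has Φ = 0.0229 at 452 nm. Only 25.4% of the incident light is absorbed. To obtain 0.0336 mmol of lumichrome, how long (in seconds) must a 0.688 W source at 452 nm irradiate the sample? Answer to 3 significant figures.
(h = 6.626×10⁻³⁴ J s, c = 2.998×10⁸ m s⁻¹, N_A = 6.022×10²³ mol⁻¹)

Product: 0.0336 mmol = 3.36×10⁻⁵ mol.
Photons that must be absorbed: 3.36×10⁻⁵ / 0.0229 = 0.001467 mol.
Incident photons needed: 0.001467 / 0.254 = 0.005776 mol.
Photon energy: hc/λ = 4.395×10⁻¹⁹ J; per mole, 2.647×10⁵ J mol⁻¹.
Energy required: 0.005776 × 2.647×10⁵ = 1529 J.
Time: 1529 J / 0.688 W = 2220 s.

t ≈ 2220 s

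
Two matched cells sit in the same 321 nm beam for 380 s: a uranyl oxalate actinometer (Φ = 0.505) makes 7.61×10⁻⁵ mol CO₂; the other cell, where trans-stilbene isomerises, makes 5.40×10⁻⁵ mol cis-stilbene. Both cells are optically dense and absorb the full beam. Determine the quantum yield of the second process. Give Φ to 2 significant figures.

Φ = 0.36

Photons absorbed by the actinometer: 7.61×10⁻⁵ / 0.505 = 1.507×10⁻⁴ mol.
Φ(unknown) = 5.40×10⁻⁵ / 1.507×10⁻⁴ = 0.36.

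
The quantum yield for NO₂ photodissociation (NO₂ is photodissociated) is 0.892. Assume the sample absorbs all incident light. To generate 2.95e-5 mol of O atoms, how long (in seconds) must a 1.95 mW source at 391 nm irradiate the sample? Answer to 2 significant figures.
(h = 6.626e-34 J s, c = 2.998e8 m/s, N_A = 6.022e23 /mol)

t ≈ 5200 s

Photons that must be absorbed: 2.95e-5 / 0.892 = 3.307e-5 mol.
Photon energy: hc/λ = 5.080e-19 J; per mole, 3.059e5 J mol⁻¹.
Energy required: 3.307e-5 × 3.059e5 = 10.12 J.
Time: 10.12 J / 0.00195 W = 5200 s.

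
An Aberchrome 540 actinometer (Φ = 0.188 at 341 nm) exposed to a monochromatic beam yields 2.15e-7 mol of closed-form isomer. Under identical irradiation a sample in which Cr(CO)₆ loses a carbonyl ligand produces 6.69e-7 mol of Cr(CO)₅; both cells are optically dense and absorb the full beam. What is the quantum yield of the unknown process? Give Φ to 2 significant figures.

Φ = 0.58

Photons absorbed by the actinometer: 2.15e-7 / 0.188 = 1.144e-6 mol.
Φ(unknown) = 6.69e-7 / 1.144e-6 = 0.58.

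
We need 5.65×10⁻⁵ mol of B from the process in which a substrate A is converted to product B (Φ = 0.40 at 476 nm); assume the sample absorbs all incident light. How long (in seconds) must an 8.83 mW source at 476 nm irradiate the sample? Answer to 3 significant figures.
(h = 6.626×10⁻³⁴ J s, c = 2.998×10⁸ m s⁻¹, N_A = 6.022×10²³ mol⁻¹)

t ≈ 4020 s

Photons that must be absorbed: 5.65×10⁻⁵ / 0.40 = 1.413×10⁻⁴ mol.
Photon energy: hc/λ = 4.173×10⁻¹⁹ J; per mole, 2.513×10⁵ J mol⁻¹.
Energy required: 1.413×10⁻⁴ × 2.513×10⁵ = 35.51 J.
Time: 35.51 J / 0.00883 W = 4020 s.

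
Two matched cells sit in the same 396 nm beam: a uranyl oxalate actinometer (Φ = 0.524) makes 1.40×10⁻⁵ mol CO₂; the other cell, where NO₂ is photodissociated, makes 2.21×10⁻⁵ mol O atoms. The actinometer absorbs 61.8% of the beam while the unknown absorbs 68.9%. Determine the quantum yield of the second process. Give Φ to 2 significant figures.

Φ = 0.74

Photons absorbed by the actinometer: 1.40×10⁻⁵ / 0.524 = 2.672×10⁻⁵ mol.
Incident flux: 2.672×10⁻⁵ / 0.618 = 4.324×10⁻⁵ einstein.
Absorbed by unknown: 0.689 × 4.324×10⁻⁵ = 2.979×10⁻⁵ mol.
Φ(unknown) = 2.21×10⁻⁵ / 2.979×10⁻⁵ = 0.74.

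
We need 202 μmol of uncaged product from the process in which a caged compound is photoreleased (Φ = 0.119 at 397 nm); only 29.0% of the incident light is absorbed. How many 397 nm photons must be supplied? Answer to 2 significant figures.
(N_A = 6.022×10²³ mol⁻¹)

3.5×10²¹ photons

Product: 202 μmol = 2.02×10⁻⁴ mol.
Photons that must be absorbed: 2.02×10⁻⁴ / 0.119 = 0.001697 mol.
Incident photons needed: 0.001697 / 0.290 = 0.005852 mol.
Photon count: 0.005852 × 6.022×10²³ = 3.5×10²¹.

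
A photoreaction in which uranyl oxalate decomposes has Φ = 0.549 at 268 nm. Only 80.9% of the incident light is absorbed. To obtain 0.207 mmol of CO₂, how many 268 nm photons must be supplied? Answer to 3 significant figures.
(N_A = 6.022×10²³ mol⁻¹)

2.81×10²⁰ photons

Product: 0.207 mmol = 2.07×10⁻⁴ mol.
Photons that must be absorbed: 2.07×10⁻⁴ / 0.549 = 3.770×10⁻⁴ mol.
Incident photons needed: 3.770×10⁻⁴ / 0.809 = 4.660×10⁻⁴ mol.
Photon count: 4.660×10⁻⁴ × 6.022×10²³ = 2.81×10²⁰.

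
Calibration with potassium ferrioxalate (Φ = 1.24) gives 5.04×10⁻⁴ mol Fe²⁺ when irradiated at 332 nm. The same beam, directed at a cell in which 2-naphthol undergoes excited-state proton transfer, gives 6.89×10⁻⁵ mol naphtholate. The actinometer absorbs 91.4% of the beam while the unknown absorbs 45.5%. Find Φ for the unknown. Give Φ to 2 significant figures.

Photons absorbed by the actinometer: 5.04×10⁻⁴ / 1.24 = 4.065×10⁻⁴ mol.
Incident flux: 4.065×10⁻⁴ / 0.914 = 4.447×10⁻⁴ einstein.
Absorbed by unknown: 0.455 × 4.447×10⁻⁴ = 2.023×10⁻⁴ mol.
Φ(unknown) = 6.89×10⁻⁵ / 2.023×10⁻⁴ = 0.34.

Φ = 0.34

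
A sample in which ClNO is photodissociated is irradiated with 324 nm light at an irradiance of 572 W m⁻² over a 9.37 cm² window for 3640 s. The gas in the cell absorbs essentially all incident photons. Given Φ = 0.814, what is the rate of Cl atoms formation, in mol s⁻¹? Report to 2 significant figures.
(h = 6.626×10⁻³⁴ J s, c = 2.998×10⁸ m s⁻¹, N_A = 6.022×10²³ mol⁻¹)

Photon energy at 324 nm: hc/λ = (6.626×10⁻³⁴)(2.998×10⁸)/(324×10⁻⁹) = 6.131×10⁻¹⁹ J.
Energy delivered: (572 W m⁻²)(9.37×10⁻⁴ m²)(3640 s) = 1951 J.
Photons incident: 1951 / 6.131×10⁻¹⁹ = 3.182×10²¹, i.e. 3.182×10²¹/6.022×10²³ = 0.005284 mol.
Product formed: 0.814 × 0.005284 = 0.004301 mol.
Rate: 0.004301 / 3640 s = 1.2×10⁻⁶ mol s⁻¹.

1.2×10⁻⁶ mol s⁻¹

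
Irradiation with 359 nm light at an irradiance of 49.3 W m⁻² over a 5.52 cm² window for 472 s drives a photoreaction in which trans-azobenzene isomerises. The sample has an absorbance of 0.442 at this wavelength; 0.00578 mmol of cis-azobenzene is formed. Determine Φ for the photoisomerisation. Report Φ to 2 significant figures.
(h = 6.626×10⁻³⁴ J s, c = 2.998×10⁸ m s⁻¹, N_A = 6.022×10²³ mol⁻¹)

Product: 0.00578 mmol = 5.78×10⁻⁶ mol.
Photon energy at 359 nm: hc/λ = (6.626×10⁻³⁴)(2.998×10⁸)/(359×10⁻⁹) = 5.533×10⁻¹⁹ J.
Energy delivered: (49.3 W m⁻²)(5.52×10⁻⁴ m²)(472 s) = 12.84 J.
Photons incident: 12.84 / 5.533×10⁻¹⁹ = 2.321×10¹⁹, i.e. 2.321×10¹⁹/6.022×10²³ = 3.854×10⁻⁵ mol.
Fraction absorbed: 1 − 10^(−0.442) = 0.6386.
Photons absorbed: 0.6386 × 3.854×10⁻⁵ = 2.461×10⁻⁵ mol.
Φ = 5.78×10⁻⁶ mol / 2.461×10⁻⁵ mol photons = 0.23.

Φ = 0.23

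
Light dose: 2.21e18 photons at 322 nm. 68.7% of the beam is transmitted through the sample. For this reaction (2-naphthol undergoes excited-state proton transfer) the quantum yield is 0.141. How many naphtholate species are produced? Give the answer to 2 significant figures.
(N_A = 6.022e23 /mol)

Moles of photons: 2.21e18 / 6.022e23 = 3.670e-6 mol.
Fraction absorbed: 1 − 68.7/100 = 0.3130.
Photons absorbed: 0.3130 × 3.670e-6 = 1.149e-6 mol.
Product: Φ × n_abs = 0.141 × 1.149e-6 = 1.620e-7 mol.
As a count: 1.620e-7 × 6.022e23 = 9.8e16.

9.8e16 species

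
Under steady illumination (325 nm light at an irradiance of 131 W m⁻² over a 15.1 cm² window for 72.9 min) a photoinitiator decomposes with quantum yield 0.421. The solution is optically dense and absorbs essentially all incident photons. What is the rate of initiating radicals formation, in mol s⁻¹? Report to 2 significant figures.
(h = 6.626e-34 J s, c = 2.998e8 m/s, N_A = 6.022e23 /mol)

2.3e-7 mol s⁻¹

Photon energy at 325 nm: hc/λ = (6.626e-34)(2.998e8)/(325e-9) = 6.112e-19 J.
Energy delivered: (131 W m⁻²)(15.1e-4 m²)(4374 s) = 865.2 J.
Photons incident: 865.2 / 6.112e-19 = 1.416e21, i.e. 1.416e21/6.022e23 = 0.002351 mol.
Product formed: 0.421 × 0.002351 = 9.898e-4 mol.
Rate: 9.898e-4 / 4374 s = 2.3e-7 mol s⁻¹.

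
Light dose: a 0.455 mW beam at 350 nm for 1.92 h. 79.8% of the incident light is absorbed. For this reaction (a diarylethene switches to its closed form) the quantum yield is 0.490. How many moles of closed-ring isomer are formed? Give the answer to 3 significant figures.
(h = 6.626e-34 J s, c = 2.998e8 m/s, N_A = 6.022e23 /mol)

Photon energy at 350 nm: hc/λ = (6.626e-34)(2.998e8)/(350e-9) = 5.676e-19 J.
Energy delivered: (0.455 mW)(6912 s) = 3.145 J.
Photons incident: 3.145 / 5.676e-19 = 5.541e18, i.e. 5.541e18/6.022e23 = 9.201e-6 mol.
Photons absorbed: 0.798 × 9.201e-6 = 7.342e-6 mol.
Product: Φ × n_abs = 0.490 × 7.342e-6 = 3.598e-6 mol.

3.60e-6 mol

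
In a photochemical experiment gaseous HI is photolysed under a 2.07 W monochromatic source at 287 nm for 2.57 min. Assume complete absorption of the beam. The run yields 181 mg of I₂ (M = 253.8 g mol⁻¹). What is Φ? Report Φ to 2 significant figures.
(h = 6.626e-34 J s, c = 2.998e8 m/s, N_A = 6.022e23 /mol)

Φ = 0.93

Product: 181 mg / 253.8 g mol⁻¹ = 7.132e-4 mol.
Photon energy at 287 nm: hc/λ = (6.626e-34)(2.998e8)/(287e-9) = 6.922e-19 J.
Energy delivered: (2.07 W)(154.2 s) = 319.2 J.
Photons incident: 319.2 / 6.922e-19 = 4.611e20, i.e. 4.611e20/6.022e23 = 7.657e-4 mol.
Φ = 7.132e-4 mol / 7.657e-4 mol photons = 0.93.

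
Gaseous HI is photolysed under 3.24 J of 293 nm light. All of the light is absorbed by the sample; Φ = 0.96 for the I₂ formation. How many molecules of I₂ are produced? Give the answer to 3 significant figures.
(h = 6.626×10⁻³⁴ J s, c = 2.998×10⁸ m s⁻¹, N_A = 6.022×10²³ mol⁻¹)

Photon energy at 293 nm: hc/λ = (6.626×10⁻³⁴)(2.998×10⁸)/(293×10⁻⁹) = 6.780×10⁻¹⁹ J.
Photons incident: 3.24 / 6.780×10⁻¹⁹ = 4.779×10¹⁸, i.e. 4.779×10¹⁸/6.022×10²³ = 7.936×10⁻⁶ mol.
Product: Φ × n_abs = 0.96 × 7.936×10⁻⁶ = 7.619×10⁻⁶ mol.
As a count: 7.619×10⁻⁶ × 6.022×10²³ = 4.59×10¹⁸.

4.59×10¹⁸ molecules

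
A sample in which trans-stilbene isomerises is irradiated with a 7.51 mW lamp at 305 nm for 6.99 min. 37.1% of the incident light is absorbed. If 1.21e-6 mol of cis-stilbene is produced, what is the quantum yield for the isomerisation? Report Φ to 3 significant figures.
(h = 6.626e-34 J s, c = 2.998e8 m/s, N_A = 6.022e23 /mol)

Photon energy at 305 nm: hc/λ = (6.626e-34)(2.998e8)/(305e-9) = 6.513e-19 J.
Energy delivered: (7.51 mW)(419.4 s) = 3.150 J.
Photons incident: 3.150 / 6.513e-19 = 4.836e18, i.e. 4.836e18/6.022e23 = 8.031e-6 mol.
Photons absorbed: 0.371 × 8.031e-6 = 2.980e-6 mol.
Φ = 1.21e-6 mol / 2.980e-6 mol photons = 0.406.

Φ = 0.406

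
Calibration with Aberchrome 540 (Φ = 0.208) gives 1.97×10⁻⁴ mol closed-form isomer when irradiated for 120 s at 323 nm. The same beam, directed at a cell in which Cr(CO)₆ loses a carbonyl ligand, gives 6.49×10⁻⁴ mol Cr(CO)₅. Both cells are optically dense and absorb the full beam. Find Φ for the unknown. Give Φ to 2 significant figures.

Φ = 0.69

Photons absorbed by the actinometer: 1.97×10⁻⁴ / 0.208 = 9.471×10⁻⁴ mol.
Φ(unknown) = 6.49×10⁻⁴ / 9.471×10⁻⁴ = 0.69.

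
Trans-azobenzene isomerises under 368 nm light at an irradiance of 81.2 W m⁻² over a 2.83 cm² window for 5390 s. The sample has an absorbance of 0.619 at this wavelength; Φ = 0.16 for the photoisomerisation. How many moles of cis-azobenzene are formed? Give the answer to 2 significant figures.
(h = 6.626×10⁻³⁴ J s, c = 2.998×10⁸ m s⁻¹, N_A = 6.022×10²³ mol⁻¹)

4.6×10⁻⁵ mol

Photon energy at 368 nm: hc/λ = (6.626×10⁻³⁴)(2.998×10⁸)/(368×10⁻⁹) = 5.398×10⁻¹⁹ J.
Energy delivered: (81.2 W m⁻²)(2.83×10⁻⁴ m²)(5390 s) = 123.9 J.
Photons incident: 123.9 / 5.398×10⁻¹⁹ = 2.295×10²⁰, i.e. 2.295×10²⁰/6.022×10²³ = 3.811×10⁻⁴ mol.
Fraction absorbed: 1 − 10^(−0.619) = 0.7596.
Photons absorbed: 0.7596 × 3.811×10⁻⁴ = 2.895×10⁻⁴ mol.
Product: Φ × n_abs = 0.16 × 2.895×10⁻⁴ = 4.632×10⁻⁵ mol.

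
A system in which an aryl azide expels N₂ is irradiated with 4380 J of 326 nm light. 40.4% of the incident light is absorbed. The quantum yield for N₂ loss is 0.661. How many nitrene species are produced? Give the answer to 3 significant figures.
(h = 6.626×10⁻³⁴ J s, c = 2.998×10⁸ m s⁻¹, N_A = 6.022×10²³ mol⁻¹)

1.92×10²¹ species

Photon energy at 326 nm: hc/λ = (6.626×10⁻³⁴)(2.998×10⁸)/(326×10⁻⁹) = 6.093×10⁻¹⁹ J.
Photons incident: 4380 / 6.093×10⁻¹⁹ = 7.189×10²¹, i.e. 7.189×10²¹/6.022×10²³ = 0.01194 mol.
Photons absorbed: 0.404 × 0.01194 = 0.004824 mol.
Product: Φ × n_abs = 0.661 × 0.004824 = 0.003189 mol.
As a count: 0.003189 × 6.022×10²³ = 1.92×10²¹.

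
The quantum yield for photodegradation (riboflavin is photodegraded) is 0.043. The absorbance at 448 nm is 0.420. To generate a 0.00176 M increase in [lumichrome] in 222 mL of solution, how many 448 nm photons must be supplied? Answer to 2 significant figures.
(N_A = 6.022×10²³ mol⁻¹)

Product: (0.00176 M)(0.222 L) = 3.907×10⁻⁴ mol.
Photons that must be absorbed: 3.907×10⁻⁴ / 0.043 = 0.009086 mol.
Fraction absorbed: 1 − 10^(−0.420) = 0.6198.
Incident photons needed: 0.009086 / 0.6198 = 0.01466 mol.
Photon count: 0.01466 × 6.022×10²³ = 8.8×10²¹.

8.8×10²¹ photons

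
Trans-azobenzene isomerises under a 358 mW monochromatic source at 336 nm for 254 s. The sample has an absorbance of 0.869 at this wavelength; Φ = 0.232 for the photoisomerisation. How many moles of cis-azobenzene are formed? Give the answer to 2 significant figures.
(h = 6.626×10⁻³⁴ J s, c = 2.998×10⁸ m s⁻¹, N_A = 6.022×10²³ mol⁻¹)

Photon energy at 336 nm: hc/λ = (6.626×10⁻³⁴)(2.998×10⁸)/(336×10⁻⁹) = 5.912×10⁻¹⁹ J.
Energy delivered: (358 mW)(254 s) = 90.93 J.
Photons incident: 90.93 / 5.912×10⁻¹⁹ = 1.538×10²⁰, i.e. 1.538×10²⁰/6.022×10²³ = 2.554×10⁻⁴ mol.
Fraction absorbed: 1 − 10^(−0.869) = 0.8648.
Photons absorbed: 0.8648 × 2.554×10⁻⁴ = 2.209×10⁻⁴ mol.
Product: Φ × n_abs = 0.232 × 2.209×10⁻⁴ = 5.125×10⁻⁵ mol.

5.1×10⁻⁵ mol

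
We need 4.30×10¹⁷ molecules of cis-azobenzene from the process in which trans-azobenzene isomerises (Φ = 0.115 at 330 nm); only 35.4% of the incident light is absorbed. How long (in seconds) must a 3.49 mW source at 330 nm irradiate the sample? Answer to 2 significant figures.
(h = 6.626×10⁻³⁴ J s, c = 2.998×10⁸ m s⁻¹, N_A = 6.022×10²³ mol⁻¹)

t ≈ 1800 s

Product: 4.30×10¹⁷ / 6.022×10²³ = 7.140×10⁻⁷ mol.
Photons that must be absorbed: 7.140×10⁻⁷ / 0.115 = 6.209×10⁻⁶ mol.
Incident photons needed: 6.209×10⁻⁶ / 0.354 = 1.754×10⁻⁵ mol.
Photon energy: hc/λ = 6.020×10⁻¹⁹ J; per mole, 3.625×10⁵ J mol⁻¹.
Energy required: 1.754×10⁻⁵ × 3.625×10⁵ = 6.358 J.
Time: 6.358 J / 0.00349 W = 1800 s.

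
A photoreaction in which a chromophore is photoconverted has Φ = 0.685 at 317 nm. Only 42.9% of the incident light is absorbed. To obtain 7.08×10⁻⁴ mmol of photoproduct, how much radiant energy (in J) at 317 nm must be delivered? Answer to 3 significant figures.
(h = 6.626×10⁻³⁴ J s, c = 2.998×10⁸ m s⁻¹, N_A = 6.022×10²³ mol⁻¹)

Product: 7.08×10⁻⁴ mmol = 7.08×10⁻⁷ mol.
Photons that must be absorbed: 7.08×10⁻⁷ / 0.685 = 1.034×10⁻⁶ mol.
Incident photons needed: 1.034×10⁻⁶ / 0.429 = 2.410×10⁻⁶ mol.
Photon energy: hc/λ = 6.266×10⁻¹⁹ J; per mole, 3.773×10⁵ J mol⁻¹.
Energy required: 2.410×10⁻⁶ × 3.773×10⁵ = 0.909 J.

0.909 J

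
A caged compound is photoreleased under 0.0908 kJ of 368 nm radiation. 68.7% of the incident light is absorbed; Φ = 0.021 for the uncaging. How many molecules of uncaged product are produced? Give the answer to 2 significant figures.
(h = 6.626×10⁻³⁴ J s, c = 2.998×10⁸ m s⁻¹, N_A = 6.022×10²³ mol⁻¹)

2.4×10¹⁸ molecules

Photon energy at 368 nm: hc/λ = (6.626×10⁻³⁴)(2.998×10⁸)/(368×10⁻⁹) = 5.398×10⁻¹⁹ J.
Incident energy: 0.0908 kJ = 90.8 J.
Photons incident: 90.8 / 5.398×10⁻¹⁹ = 1.682×10²⁰, i.e. 1.682×10²⁰/6.022×10²³ = 2.793×10⁻⁴ mol.
Photons absorbed: 0.687 × 2.793×10⁻⁴ = 1.919×10⁻⁴ mol.
Product: Φ × n_abs = 0.021 × 1.919×10⁻⁴ = 4.030×10⁻⁶ mol.
As a count: 4.030×10⁻⁶ × 6.022×10²³ = 2.4×10¹⁸.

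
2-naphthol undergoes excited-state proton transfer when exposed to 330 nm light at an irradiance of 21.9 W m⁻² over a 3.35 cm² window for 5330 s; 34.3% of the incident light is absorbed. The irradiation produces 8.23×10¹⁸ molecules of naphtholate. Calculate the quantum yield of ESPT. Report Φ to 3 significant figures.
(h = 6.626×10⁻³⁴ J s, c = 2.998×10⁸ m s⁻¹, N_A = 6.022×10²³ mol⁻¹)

Φ = 0.369

Product: 8.23×10¹⁸ / 6.022×10²³ = 1.367×10⁻⁵ mol.
Photon energy at 330 nm: hc/λ = (6.626×10⁻³⁴)(2.998×10⁸)/(330×10⁻⁹) = 6.020×10⁻¹⁹ J.
Energy delivered: (21.9 W m⁻²)(3.35×10⁻⁴ m²)(5330 s) = 39.10 J.
Photons incident: 39.10 / 6.020×10⁻¹⁹ = 6.495×10¹⁹, i.e. 6.495×10¹⁹/6.022×10²³ = 1.079×10⁻⁴ mol.
Photons absorbed: 0.343 × 1.079×10⁻⁴ = 3.701×10⁻⁵ mol.
Φ = 1.367×10⁻⁵ mol / 3.701×10⁻⁵ mol photons = 0.369.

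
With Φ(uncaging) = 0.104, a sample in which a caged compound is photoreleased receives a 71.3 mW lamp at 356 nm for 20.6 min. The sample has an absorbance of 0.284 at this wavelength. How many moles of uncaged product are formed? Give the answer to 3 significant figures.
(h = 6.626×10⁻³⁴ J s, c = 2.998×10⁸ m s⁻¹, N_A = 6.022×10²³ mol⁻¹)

Photon energy at 356 nm: hc/λ = (6.626×10⁻³⁴)(2.998×10⁸)/(356×10⁻⁹) = 5.580×10⁻¹⁹ J.
Energy delivered: (71.3 mW)(1236 s) = 88.13 J.
Photons incident: 88.13 / 5.580×10⁻¹⁹ = 1.579×10²⁰, i.e. 1.579×10²⁰/6.022×10²³ = 2.622×10⁻⁴ mol.
Fraction absorbed: 1 − 10^(−0.284) = 0.4800.
Photons absorbed: 0.4800 × 2.622×10⁻⁴ = 1.259×10⁻⁴ mol.
Product: Φ × n_abs = 0.104 × 1.259×10⁻⁴ = 1.309×10⁻⁵ mol.

1.31×10⁻⁵ mol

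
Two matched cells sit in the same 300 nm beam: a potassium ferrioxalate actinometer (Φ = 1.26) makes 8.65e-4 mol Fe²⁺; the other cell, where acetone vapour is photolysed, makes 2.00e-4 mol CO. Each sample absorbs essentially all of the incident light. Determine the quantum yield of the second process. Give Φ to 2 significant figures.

Φ = 0.29

Photons absorbed by the actinometer: 8.65e-4 / 1.26 = 6.865e-4 mol.
Φ(unknown) = 2.00e-4 / 6.865e-4 = 0.29.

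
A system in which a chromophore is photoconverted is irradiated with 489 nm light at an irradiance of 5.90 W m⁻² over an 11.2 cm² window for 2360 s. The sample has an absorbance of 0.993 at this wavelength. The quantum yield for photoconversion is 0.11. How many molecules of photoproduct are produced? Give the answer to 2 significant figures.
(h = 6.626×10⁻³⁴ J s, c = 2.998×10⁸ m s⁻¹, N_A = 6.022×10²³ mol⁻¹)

3.8×10¹⁸ molecules

Photon energy at 489 nm: hc/λ = (6.626×10⁻³⁴)(2.998×10⁸)/(489×10⁻⁹) = 4.062×10⁻¹⁹ J.
Energy delivered: (5.90 W m⁻²)(11.2×10⁻⁴ m²)(2360 s) = 15.59 J.
Photons incident: 15.59 / 4.062×10⁻¹⁹ = 3.838×10¹⁹, i.e. 3.838×10¹⁹/6.022×10²³ = 6.373×10⁻⁵ mol.
Fraction absorbed: 1 − 10^(−0.993) = 0.8984.
Photons absorbed: 0.8984 × 6.373×10⁻⁵ = 5.726×10⁻⁵ mol.
Product: Φ × n_abs = 0.11 × 5.726×10⁻⁵ = 6.299×10⁻⁶ mol.
As a count: 6.299×10⁻⁶ × 6.022×10²³ = 3.8×10¹⁸.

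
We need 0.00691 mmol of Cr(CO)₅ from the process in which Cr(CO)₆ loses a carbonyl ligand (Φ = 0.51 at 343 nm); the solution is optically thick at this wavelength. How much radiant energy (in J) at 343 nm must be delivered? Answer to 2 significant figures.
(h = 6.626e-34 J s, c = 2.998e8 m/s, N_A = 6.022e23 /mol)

Product: 0.00691 mmol = 6.91e-6 mol.
Photons that must be absorbed: 6.91e-6 / 0.51 = 1.355e-5 mol.
Photon energy: hc/λ = 5.791e-19 J; per mole, 3.487e5 J mol⁻¹.
Energy required: 1.355e-5 × 3.487e5 = 4.7 J.

4.7 J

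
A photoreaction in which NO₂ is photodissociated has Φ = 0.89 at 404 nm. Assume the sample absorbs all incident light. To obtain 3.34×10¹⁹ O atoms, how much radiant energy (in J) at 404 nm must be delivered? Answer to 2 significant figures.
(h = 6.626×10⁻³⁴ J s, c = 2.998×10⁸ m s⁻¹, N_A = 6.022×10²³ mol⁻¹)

18 J

Product: 3.34×10¹⁹ / 6.022×10²³ = 5.546×10⁻⁵ mol.
Photons that must be absorbed: 5.546×10⁻⁵ / 0.89 = 6.231×10⁻⁵ mol.
Photon energy: hc/λ = 4.917×10⁻¹⁹ J; per mole, 2.961×10⁵ J mol⁻¹.
Energy required: 6.231×10⁻⁵ × 2.961×10⁵ = 18 J.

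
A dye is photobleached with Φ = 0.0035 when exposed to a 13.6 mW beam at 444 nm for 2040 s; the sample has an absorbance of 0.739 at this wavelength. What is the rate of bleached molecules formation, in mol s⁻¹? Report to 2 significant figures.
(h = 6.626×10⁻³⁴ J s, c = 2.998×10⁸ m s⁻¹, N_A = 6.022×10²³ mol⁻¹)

1.4×10⁻¹⁰ mol s⁻¹

Photon energy at 444 nm: hc/λ = (6.626×10⁻³⁴)(2.998×10⁸)/(444×10⁻⁹) = 4.474×10⁻¹⁹ J.
Energy delivered: (13.6 mW)(2040 s) = 27.74 J.
Photons incident: 27.74 / 4.474×10⁻¹⁹ = 6.200×10¹⁹, i.e. 6.200×10¹⁹/6.022×10²³ = 1.030×10⁻⁴ mol.
Fraction absorbed: 1 − 10^(−0.739) = 0.8176.
Photons absorbed: 0.8176 × 1.030×10⁻⁴ = 8.421×10⁻⁵ mol.
Product formed: 0.0035 × 8.421×10⁻⁵ = 2.947×10⁻⁷ mol.
Rate: 2.947×10⁻⁷ / 2040 s = 1.4×10⁻¹⁰ mol s⁻¹.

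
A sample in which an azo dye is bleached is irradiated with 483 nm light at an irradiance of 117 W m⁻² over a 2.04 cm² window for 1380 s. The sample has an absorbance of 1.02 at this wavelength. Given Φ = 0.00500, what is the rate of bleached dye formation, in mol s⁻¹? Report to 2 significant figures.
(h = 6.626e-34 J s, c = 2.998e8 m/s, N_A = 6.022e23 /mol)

4.4e-10 mol s⁻¹

Photon energy at 483 nm: hc/λ = (6.626e-34)(2.998e8)/(483e-9) = 4.113e-19 J.
Energy delivered: (117 W m⁻²)(2.04e-4 m²)(1380 s) = 32.94 J.
Photons incident: 32.94 / 4.113e-19 = 8.009e19, i.e. 8.009e19/6.022e23 = 1.330e-4 mol.
Fraction absorbed: 1 − 10^(−1.02) = 0.9045.
Photons absorbed: 0.9045 × 1.330e-4 = 1.203e-4 mol.
Product formed: 0.00500 × 1.203e-4 = 6.015e-7 mol.
Rate: 6.015e-7 / 1380 s = 4.4e-10 mol s⁻¹.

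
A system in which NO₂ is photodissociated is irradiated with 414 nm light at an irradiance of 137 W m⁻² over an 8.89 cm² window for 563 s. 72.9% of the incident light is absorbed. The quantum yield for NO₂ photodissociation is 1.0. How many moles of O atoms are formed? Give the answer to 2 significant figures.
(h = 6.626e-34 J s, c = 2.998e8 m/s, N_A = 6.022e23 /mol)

Photon energy at 414 nm: hc/λ = (6.626e-34)(2.998e8)/(414e-9) = 4.798e-19 J.
Energy delivered: (137 W m⁻²)(8.89e-4 m²)(563 s) = 68.57 J.
Photons incident: 68.57 / 4.798e-19 = 1.429e20, i.e. 1.429e20/6.022e23 = 2.373e-4 mol.
Photons absorbed: 0.729 × 2.373e-4 = 1.730e-4 mol.
Product: Φ × n_abs = 1.0 × 1.730e-4 = 1.730e-4 mol.

1.7e-4 mol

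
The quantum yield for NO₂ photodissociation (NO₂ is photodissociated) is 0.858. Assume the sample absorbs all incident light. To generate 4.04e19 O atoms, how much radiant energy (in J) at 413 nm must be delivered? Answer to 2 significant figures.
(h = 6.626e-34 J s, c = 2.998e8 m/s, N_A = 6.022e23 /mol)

23 J

Product: 4.04e19 / 6.022e23 = 6.709e-5 mol.
Photons that must be absorbed: 6.709e-5 / 0.858 = 7.819e-5 mol.
Photon energy: hc/λ = 4.810e-19 J; per mole, 2.897e5 J mol⁻¹.
Energy required: 7.819e-5 × 2.897e5 = 23 J.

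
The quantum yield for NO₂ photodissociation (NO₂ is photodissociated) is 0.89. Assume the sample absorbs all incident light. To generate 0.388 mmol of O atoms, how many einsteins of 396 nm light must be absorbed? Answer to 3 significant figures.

Product: 0.388 mmol = 3.88×10⁻⁴ mol.
Photons that must be absorbed: 3.88×10⁻⁴ / 0.89 = 4.360×10⁻⁴ mol.

4.36×10⁻⁴ einstein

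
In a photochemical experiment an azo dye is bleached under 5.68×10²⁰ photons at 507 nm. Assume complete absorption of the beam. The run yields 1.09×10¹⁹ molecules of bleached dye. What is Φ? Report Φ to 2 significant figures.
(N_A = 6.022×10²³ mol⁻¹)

Product: 1.09×10¹⁹ / 6.022×10²³ = 1.810×10⁻⁵ mol.
Moles of photons: 5.68×10²⁰ / 6.022×10²³ = 9.432×10⁻⁴ mol.
Φ = 1.810×10⁻⁵ mol / 9.432×10⁻⁴ mol photons = 0.019.

Φ = 0.019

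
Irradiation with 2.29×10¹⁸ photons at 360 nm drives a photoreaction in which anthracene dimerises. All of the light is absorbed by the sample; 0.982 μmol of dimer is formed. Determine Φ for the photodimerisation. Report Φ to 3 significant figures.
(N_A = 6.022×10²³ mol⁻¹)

Product: 0.982 μmol = 9.82×10⁻⁷ mol.
Moles of photons: 2.29×10¹⁸ / 6.022×10²³ = 3.803×10⁻⁶ mol.
Φ = 9.82×10⁻⁷ mol / 3.803×10⁻⁶ mol photons = 0.258.

Φ = 0.258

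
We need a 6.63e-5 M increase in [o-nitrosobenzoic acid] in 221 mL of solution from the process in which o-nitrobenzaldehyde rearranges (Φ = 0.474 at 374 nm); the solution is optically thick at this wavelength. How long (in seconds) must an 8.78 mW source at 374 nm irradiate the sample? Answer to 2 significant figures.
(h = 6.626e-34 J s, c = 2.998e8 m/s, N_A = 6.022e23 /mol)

t ≈ 1100 s

Product: (6.63e-5 M)(0.221 L) = 1.465e-5 mol.
Photons that must be absorbed: 1.465e-5 / 0.474 = 3.091e-5 mol.
Photon energy: hc/λ = 5.311e-19 J; per mole, 3.198e5 J mol⁻¹.
Energy required: 3.091e-5 × 3.198e5 = 9.885 J.
Time: 9.885 J / 0.00878 W = 1100 s.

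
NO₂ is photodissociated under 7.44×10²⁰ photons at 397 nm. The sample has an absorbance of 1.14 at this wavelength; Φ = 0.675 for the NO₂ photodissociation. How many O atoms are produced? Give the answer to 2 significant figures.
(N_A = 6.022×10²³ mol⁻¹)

Moles of photons: 7.44×10²⁰ / 6.022×10²³ = 0.001235 mol.
Fraction absorbed: 1 − 10^(−1.14) = 0.9276.
Photons absorbed: 0.9276 × 0.001235 = 0.001146 mol.
Product: Φ × n_abs = 0.675 × 0.001146 = 7.736×10⁻⁴ mol.
As a count: 7.736×10⁻⁴ × 6.022×10²³ = 4.7×10²⁰.

4.7×10²⁰ atoms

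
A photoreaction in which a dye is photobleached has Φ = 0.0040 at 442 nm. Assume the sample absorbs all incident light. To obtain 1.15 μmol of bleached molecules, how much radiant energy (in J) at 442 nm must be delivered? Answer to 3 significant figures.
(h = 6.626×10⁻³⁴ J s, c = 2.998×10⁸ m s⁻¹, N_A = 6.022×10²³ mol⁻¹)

77.8 J

Product: 1.15 μmol = 1.15×10⁻⁶ mol.
Photons that must be absorbed: 1.15×10⁻⁶ / 0.0040 = 2.875×10⁻⁴ mol.
Photon energy: hc/λ = 4.494×10⁻¹⁹ J; per mole, 2.706×10⁵ J mol⁻¹.
Energy required: 2.875×10⁻⁴ × 2.706×10⁵ = 77.8 J.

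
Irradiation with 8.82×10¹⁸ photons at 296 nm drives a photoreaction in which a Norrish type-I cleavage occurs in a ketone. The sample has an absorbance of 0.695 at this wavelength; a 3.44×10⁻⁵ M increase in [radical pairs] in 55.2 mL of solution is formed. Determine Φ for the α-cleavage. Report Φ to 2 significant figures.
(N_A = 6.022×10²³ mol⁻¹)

Product: (3.44×10⁻⁵ M)(0.0552 L) = 1.899×10⁻⁶ mol.
Moles of photons: 8.82×10¹⁸ / 6.022×10²³ = 1.465×10⁻⁵ mol.
Fraction absorbed: 1 − 10^(−0.695) = 0.7982.
Photons absorbed: 0.7982 × 1.465×10⁻⁵ = 1.169×10⁻⁵ mol.
Φ = 1.899×10⁻⁶ mol / 1.169×10⁻⁵ mol photons = 0.16.

Φ = 0.16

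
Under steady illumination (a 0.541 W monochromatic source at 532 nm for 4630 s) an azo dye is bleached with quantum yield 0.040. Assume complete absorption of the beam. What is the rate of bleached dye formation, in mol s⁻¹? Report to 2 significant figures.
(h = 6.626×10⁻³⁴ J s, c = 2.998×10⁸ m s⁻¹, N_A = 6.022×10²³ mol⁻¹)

Photon energy at 532 nm: hc/λ = (6.626×10⁻³⁴)(2.998×10⁸)/(532×10⁻⁹) = 3.734×10⁻¹⁹ J.
Energy delivered: (0.541 W)(4630 s) = 2505 J.
Photons incident: 2505 / 3.734×10⁻¹⁹ = 6.709×10²¹, i.e. 6.709×10²¹/6.022×10²³ = 0.01114 mol.
Product formed: 0.040 × 0.01114 = 4.456×10⁻⁴ mol.
Rate: 4.456×10⁻⁴ / 4630 s = 9.6×10⁻⁸ mol s⁻¹.

9.6×10⁻⁸ mol s⁻¹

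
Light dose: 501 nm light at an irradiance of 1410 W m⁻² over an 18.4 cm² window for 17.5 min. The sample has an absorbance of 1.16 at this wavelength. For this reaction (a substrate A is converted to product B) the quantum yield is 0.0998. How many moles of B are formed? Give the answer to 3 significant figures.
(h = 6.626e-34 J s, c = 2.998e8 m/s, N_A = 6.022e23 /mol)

Photon energy at 501 nm: hc/λ = (6.626e-34)(2.998e8)/(501e-9) = 3.965e-19 J.
Energy delivered: (1410 W m⁻²)(18.4e-4 m²)(1050 s) = 2724 J.
Photons incident: 2724 / 3.965e-19 = 6.870e21, i.e. 6.870e21/6.022e23 = 0.01141 mol.
Fraction absorbed: 1 − 10^(−1.16) = 0.9308.
Photons absorbed: 0.9308 × 0.01141 = 0.01062 mol.
Product: Φ × n_abs = 0.0998 × 0.01062 = 0.001060 mol.

0.00106 mol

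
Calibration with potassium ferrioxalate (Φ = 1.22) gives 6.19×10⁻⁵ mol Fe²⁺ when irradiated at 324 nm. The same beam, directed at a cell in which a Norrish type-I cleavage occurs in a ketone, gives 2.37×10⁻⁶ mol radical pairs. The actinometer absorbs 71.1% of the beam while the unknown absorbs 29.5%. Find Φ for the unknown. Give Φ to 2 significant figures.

Photons absorbed by the actinometer: 6.19×10⁻⁵ / 1.22 = 5.074×10⁻⁵ mol.
Incident flux: 5.074×10⁻⁵ / 0.711 = 7.136×10⁻⁵ einstein.
Absorbed by unknown: 0.295 × 7.136×10⁻⁵ = 2.105×10⁻⁵ mol.
Φ(unknown) = 2.37×10⁻⁶ / 2.105×10⁻⁵ = 0.11.

Φ = 0.11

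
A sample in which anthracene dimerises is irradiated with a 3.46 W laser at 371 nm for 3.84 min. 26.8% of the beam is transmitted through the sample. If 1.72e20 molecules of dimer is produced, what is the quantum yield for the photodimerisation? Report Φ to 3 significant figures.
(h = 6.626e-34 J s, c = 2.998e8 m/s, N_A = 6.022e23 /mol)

Product: 1.72e20 / 6.022e23 = 2.856e-4 mol.
Photon energy at 371 nm: hc/λ = (6.626e-34)(2.998e8)/(371e-9) = 5.354e-19 J.
Energy delivered: (3.46 W)(230.4 s) = 797.2 J.
Photons incident: 797.2 / 5.354e-19 = 1.489e21, i.e. 1.489e21/6.022e23 = 0.002473 mol.
Fraction absorbed: 1 − 26.8/100 = 0.7320.
Photons absorbed: 0.7320 × 0.002473 = 0.001810 mol.
Φ = 2.856e-4 mol / 0.001810 mol photons = 0.158.

Φ = 0.158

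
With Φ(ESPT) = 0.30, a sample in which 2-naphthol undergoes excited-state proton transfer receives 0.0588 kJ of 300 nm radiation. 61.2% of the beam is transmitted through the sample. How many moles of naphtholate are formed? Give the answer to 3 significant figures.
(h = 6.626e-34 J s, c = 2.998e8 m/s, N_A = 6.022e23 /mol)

Photon energy at 300 nm: hc/λ = (6.626e-34)(2.998e8)/(300e-9) = 6.622e-19 J.
Incident energy: 0.0588 kJ = 58.8 J.
Photons incident: 58.8 / 6.622e-19 = 8.879e19, i.e. 8.879e19/6.022e23 = 1.474e-4 mol.
Fraction absorbed: 1 − 61.2/100 = 0.3880.
Photons absorbed: 0.3880 × 1.474e-4 = 5.719e-5 mol.
Product: Φ × n_abs = 0.30 × 5.719e-5 = 1.716e-5 mol.

1.72e-5 mol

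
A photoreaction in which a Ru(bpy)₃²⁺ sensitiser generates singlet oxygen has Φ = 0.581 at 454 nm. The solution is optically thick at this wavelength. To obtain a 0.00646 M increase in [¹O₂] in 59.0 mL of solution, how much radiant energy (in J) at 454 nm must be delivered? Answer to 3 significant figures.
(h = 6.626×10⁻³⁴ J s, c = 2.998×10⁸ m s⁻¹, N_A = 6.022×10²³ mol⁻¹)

173 J

Product: (0.00646 M)(0.059 L) = 3.811×10⁻⁴ mol.
Photons that must be absorbed: 3.811×10⁻⁴ / 0.581 = 6.559×10⁻⁴ mol.
Photon energy: hc/λ = 4.375×10⁻¹⁹ J; per mole, 2.635×10⁵ J mol⁻¹.
Energy required: 6.559×10⁻⁴ × 2.635×10⁵ = 173 J.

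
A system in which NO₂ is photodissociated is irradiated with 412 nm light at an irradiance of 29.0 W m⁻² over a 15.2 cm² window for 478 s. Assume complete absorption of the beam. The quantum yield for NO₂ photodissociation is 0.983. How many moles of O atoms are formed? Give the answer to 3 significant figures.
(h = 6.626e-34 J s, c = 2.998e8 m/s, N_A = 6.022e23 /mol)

7.13e-5 mol

Photon energy at 412 nm: hc/λ = (6.626e-34)(2.998e8)/(412e-9) = 4.822e-19 J.
Energy delivered: (29.0 W m⁻²)(15.2e-4 m²)(478 s) = 21.07 J.
Photons incident: 21.07 / 4.822e-19 = 4.370e19, i.e. 4.370e19/6.022e23 = 7.257e-5 mol.
Product: Φ × n_abs = 0.983 × 7.257e-5 = 7.134e-5 mol.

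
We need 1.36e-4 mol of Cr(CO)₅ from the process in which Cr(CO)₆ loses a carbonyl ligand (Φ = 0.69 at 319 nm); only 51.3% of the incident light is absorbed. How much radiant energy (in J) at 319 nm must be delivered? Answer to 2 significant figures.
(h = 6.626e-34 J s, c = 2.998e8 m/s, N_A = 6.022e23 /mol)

Photons that must be absorbed: 1.36e-4 / 0.69 = 1.971e-4 mol.
Incident photons needed: 1.971e-4 / 0.513 = 3.842e-4 mol.
Photon energy: hc/λ = 6.227e-19 J; per mole, 3.750e5 J mol⁻¹.
Energy required: 3.842e-4 × 3.750e5 = 140 J.

140 J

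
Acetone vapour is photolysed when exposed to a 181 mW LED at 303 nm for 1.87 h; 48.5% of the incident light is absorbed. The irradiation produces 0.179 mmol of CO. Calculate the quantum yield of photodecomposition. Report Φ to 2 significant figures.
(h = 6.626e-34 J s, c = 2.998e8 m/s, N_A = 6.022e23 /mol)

Product: 0.179 mmol = 1.79e-4 mol.
Photon energy at 303 nm: hc/λ = (6.626e-34)(2.998e8)/(303e-9) = 6.556e-19 J.
Energy delivered: (181 mW)(6732 s) = 1218 J.
Photons incident: 1218 / 6.556e-19 = 1.858e21, i.e. 1.858e21/6.022e23 = 0.003085 mol.
Photons absorbed: 0.485 × 0.003085 = 0.001496 mol.
Φ = 1.79e-4 mol / 0.001496 mol photons = 0.12.

Φ = 0.12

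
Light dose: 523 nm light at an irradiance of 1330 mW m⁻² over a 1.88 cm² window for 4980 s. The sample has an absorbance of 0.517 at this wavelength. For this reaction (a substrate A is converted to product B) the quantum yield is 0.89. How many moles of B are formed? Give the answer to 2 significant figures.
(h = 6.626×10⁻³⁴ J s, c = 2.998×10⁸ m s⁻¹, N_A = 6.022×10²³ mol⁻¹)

3.4×10⁻⁶ mol

Photon energy at 523 nm: hc/λ = (6.626×10⁻³⁴)(2.998×10⁸)/(523×10⁻⁹) = 3.798×10⁻¹⁹ J.
Energy delivered: (1330 mW m⁻²)(1.88×10⁻⁴ m²)(4980 s) = 1.245 J.
Photons incident: 1.245 / 3.798×10⁻¹⁹ = 3.278×10¹⁸, i.e. 3.278×10¹⁸/6.022×10²³ = 5.443×10⁻⁶ mol.
Fraction absorbed: 1 − 10^(−0.517) = 0.6959.
Photons absorbed: 0.6959 × 5.443×10⁻⁶ = 3.788×10⁻⁶ mol.
Product: Φ × n_abs = 0.89 × 3.788×10⁻⁶ = 3.371×10⁻⁶ mol.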